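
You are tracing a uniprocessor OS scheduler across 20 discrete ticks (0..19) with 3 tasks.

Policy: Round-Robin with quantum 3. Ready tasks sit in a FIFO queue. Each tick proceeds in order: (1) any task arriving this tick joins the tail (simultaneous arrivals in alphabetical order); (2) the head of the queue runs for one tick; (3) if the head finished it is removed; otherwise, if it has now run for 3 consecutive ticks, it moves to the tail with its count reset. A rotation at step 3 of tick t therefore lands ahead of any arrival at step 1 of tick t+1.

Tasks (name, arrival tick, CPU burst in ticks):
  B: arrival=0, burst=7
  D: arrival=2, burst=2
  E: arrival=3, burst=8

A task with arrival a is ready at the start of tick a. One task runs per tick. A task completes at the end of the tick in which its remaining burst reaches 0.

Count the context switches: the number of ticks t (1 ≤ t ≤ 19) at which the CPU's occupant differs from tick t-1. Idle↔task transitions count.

t=0: queue=[B] q_used=0 → run B
t=1: queue=[B] q_used=1 → run B
t=2: queue=[B,D] q_used=2 → run B
t=3: queue=[D,B,E] q_used=0 → run D
t=4: queue=[D,B,E] q_used=1 → run D
t=5: queue=[B,E] q_used=0 → run B
t=6: queue=[B,E] q_used=1 → run B
t=7: queue=[B,E] q_used=2 → run B
t=8: queue=[E,B] q_used=0 → run E
t=9: queue=[E,B] q_used=1 → run E
t=10: queue=[E,B] q_used=2 → run E
t=11: queue=[B,E] q_used=0 → run B
t=12: queue=[E] q_used=0 → run E
t=13: queue=[E] q_used=1 → run E
t=14: queue=[E] q_used=2 → run E
t=15: queue=[E] q_used=0 → run E
t=16: queue=[E] q_used=1 → run E
t=17: (idle)
t=18: (idle)
t=19: (idle)

context switches = 6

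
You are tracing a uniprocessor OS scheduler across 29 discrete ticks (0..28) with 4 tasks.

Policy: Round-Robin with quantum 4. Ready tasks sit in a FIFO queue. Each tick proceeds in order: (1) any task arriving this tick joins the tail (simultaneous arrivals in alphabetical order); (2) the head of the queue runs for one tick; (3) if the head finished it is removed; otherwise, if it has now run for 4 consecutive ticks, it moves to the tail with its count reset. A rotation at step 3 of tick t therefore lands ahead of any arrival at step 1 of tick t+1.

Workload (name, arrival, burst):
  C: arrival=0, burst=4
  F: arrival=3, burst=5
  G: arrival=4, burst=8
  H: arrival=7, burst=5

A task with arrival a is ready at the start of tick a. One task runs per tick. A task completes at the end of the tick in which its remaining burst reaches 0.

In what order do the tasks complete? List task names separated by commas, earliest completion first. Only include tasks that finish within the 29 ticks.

completion order = C, F, G, H

t=0: queue=[C] q_used=0 → run C
t=1: queue=[C] q_used=1 → run C
t=2: queue=[C] q_used=2 → run C
t=3: queue=[C,F] q_used=3 → run C
t=4: queue=[F,G] q_used=0 → run F
t=5: queue=[F,G] q_used=1 → run F
t=6: queue=[F,G] q_used=2 → run F
t=7: queue=[F,G,H] q_used=3 → run F
t=8: queue=[G,H,F] q_used=0 → run G
t=9: queue=[G,H,F] q_used=1 → run G
t=10: queue=[G,H,F] q_used=2 → run G
t=11: queue=[G,H,F] q_used=3 → run G
t=12: queue=[H,F,G] q_used=0 → run H
t=13: queue=[H,F,G] q_used=1 → run H
t=14: queue=[H,F,G] q_used=2 → run H
t=15: queue=[H,F,G] q_used=3 → run H
t=16: queue=[F,G,H] q_used=0 → run F
t=17: queue=[G,H] q_used=0 → run G
t=18: queue=[G,H] q_used=1 → run G
t=19: queue=[G,H] q_used=2 → run G
t=20: queue=[G,H] q_used=3 → run G
t=21: queue=[H] q_used=0 → run H
t=22: (idle)
t=23: (idle)
t=24: (idle)
t=25: (idle)
t=26: (idle)
t=27: (idle)
t=28: (idle)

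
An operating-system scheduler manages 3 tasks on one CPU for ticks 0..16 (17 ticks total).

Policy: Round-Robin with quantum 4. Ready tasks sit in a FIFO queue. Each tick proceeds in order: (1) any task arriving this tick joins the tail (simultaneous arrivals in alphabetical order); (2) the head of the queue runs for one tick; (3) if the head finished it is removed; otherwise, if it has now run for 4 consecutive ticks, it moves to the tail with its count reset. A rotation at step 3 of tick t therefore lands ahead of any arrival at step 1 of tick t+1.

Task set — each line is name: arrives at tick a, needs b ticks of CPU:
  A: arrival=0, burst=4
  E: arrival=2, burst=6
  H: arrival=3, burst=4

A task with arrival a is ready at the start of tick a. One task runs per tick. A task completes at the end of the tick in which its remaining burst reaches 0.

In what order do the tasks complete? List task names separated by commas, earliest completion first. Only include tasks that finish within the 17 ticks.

completion order = A, H, E

t=0: queue=[A] q_used=0 → run A
t=1: queue=[A] q_used=1 → run A
t=2: queue=[A,E] q_used=2 → run A
t=3: queue=[A,E,H] q_used=3 → run A
t=4: queue=[E,H] q_used=0 → run E
t=5: queue=[E,H] q_used=1 → run E
t=6: queue=[E,H] q_used=2 → run E
t=7: queue=[E,H] q_used=3 → run E
t=8: queue=[H,E] q_used=0 → run H
t=9: queue=[H,E] q_used=1 → run H
t=10: queue=[H,E] q_used=2 → run H
t=11: queue=[H,E] q_used=3 → run H
t=12: queue=[E] q_used=0 → run E
t=13: queue=[E] q_used=1 → run E
t=14: (idle)
t=15: (idle)
t=16: (idle)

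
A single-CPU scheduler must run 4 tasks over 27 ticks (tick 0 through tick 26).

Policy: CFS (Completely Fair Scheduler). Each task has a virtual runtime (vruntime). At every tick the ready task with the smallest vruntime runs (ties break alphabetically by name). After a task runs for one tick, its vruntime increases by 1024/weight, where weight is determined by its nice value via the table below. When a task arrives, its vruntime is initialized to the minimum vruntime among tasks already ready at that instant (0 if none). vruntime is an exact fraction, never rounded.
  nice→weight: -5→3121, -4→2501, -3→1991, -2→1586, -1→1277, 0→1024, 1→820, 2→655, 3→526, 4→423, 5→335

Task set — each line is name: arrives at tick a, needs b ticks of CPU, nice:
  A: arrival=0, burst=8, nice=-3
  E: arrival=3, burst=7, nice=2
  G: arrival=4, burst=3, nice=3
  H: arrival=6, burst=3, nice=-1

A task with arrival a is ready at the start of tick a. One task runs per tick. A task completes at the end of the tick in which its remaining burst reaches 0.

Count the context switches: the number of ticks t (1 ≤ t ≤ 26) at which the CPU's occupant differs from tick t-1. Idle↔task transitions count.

t=0: vr[A=0] → run A
t=1: vr[A=1024/1991] → run A
t=2: vr[A=2048/1991] → run A
t=3: vr[A=3072/1991 E=3072/1991] → run A
t=4: vr[A=4096/1991 E=3072/1991 G=3072/1991] → run E
t=5: vr[A=4096/1991 E=4050944/1304105 G=3072/1991] → run G
t=6: vr[A=4096/1991 E=4050944/1304105 G=1827328/523633 H=4096/1991] → run A
t=7: vr[A=5120/1991 E=4050944/1304105 G=1827328/523633 H=4096/1991] → run H
t=8: vr[A=5120/1991 E=4050944/1304105 G=1827328/523633 H=7269376/2542507] → run A
t=9: vr[A=6144/1991 E=4050944/1304105 G=1827328/523633 H=7269376/2542507] → run H
t=10: vr[A=6144/1991 E=4050944/1304105 G=1827328/523633 H=9308160/2542507] → run A
t=11: vr[A=7168/1991 E=4050944/1304105 G=1827328/523633 H=9308160/2542507] → run E
t=12: vr[A=7168/1991 E=6089728/1304105 G=1827328/523633 H=9308160/2542507] → run G
t=13: vr[A=7168/1991 E=6089728/1304105 G=2846720/523633 H=9308160/2542507] → run A
t=14: vr[E=6089728/1304105 G=2846720/523633 H=9308160/2542507] → run H
t=15: vr[E=6089728/1304105 G=2846720/523633] → run E
t=16: vr[E=8128512/1304105 G=2846720/523633] → run G
t=17: vr[E=8128512/1304105] → run E
t=18: vr[E=10167296/1304105] → run E
t=19: vr[E=2441216/260821] → run E
t=20: vr[E=14244864/1304105] → run E
t=21: (idle)
t=22: (idle)
t=23: (idle)
t=24: (idle)
t=25: (idle)
t=26: (idle)

context switches = 15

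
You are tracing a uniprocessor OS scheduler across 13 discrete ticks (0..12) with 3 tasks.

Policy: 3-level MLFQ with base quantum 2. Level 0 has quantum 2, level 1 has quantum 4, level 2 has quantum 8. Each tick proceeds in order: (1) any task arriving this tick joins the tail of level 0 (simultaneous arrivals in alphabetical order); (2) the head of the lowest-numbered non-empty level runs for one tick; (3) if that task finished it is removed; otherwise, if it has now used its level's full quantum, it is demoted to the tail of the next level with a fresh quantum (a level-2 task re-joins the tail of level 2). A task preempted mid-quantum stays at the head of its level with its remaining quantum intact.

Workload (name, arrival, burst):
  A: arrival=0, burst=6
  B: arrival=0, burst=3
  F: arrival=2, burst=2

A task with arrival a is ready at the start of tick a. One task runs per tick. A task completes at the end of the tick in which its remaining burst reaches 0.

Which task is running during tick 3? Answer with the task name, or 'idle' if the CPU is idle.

running at tick 3 = B

t=0: L0/L1/L2 = AB/-/- → run A
t=1: L0/L1/L2 = AB/-/- → run A
t=2: L0/L1/L2 = BF/A/- → run B
t=3: L0/L1/L2 = BF/A/- → run B
t=4: L0/L1/L2 = F/AB/- → run F
t=5: L0/L1/L2 = F/AB/- → run F
t=6: L0/L1/L2 = -/AB/- → run A
t=7: L0/L1/L2 = -/AB/- → run A
t=8: L0/L1/L2 = -/AB/- → run A
t=9: L0/L1/L2 = -/AB/- → run A
t=10: L0/L1/L2 = -/B/- → run B
t=11: (idle)
t=12: (idle)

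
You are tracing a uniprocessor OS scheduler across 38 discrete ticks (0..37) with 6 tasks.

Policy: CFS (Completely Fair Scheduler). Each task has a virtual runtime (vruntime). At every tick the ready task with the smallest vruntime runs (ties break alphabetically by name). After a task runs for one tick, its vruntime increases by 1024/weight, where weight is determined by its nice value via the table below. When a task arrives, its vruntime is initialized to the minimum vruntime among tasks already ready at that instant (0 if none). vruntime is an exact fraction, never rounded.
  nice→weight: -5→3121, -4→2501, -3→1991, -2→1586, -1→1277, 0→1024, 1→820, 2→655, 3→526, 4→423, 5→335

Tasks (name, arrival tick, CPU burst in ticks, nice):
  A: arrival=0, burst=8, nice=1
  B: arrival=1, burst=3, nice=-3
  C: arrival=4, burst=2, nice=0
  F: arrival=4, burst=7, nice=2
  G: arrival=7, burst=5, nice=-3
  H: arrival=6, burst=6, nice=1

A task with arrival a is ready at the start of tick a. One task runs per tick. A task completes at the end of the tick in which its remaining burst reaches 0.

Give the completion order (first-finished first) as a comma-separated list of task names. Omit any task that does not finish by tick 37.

t=0: vr[A=0] → run A
t=1: vr[A=256/205 B=256/205] → run A
t=2: vr[A=512/205 B=256/205] → run B
t=3: vr[A=512/205 B=719616/408155] → run B
t=4: vr[A=512/205 B=929536/408155 C=929536/408155 F=929536/408155] → run B
t=5: vr[A=512/205 C=929536/408155 F=929536/408155] → run C
t=6: vr[A=512/205 C=1337691/408155 F=929536/408155 H=929536/408155] → run F
t=7: vr[A=512/205 C=1337691/408155 F=41071872/10693661 G=929536/408155 H=929536/408155] → run G
t=8: vr[A=512/205 C=1337691/408155 F=41071872/10693661 G=1139456/408155 H=929536/408155] → run H
t=9: vr[A=512/205 C=1337691/408155 F=41071872/10693661 G=1139456/408155 H=1439232/408155] → run A
t=10: vr[A=768/205 C=1337691/408155 F=41071872/10693661 G=1139456/408155 H=1439232/408155] → run G
t=11: vr[A=768/205 C=1337691/408155 F=41071872/10693661 G=1349376/408155 H=1439232/408155] → run C
t=12: vr[A=768/205 F=41071872/10693661 G=1349376/408155 H=1439232/408155] → run G
t=13: vr[A=768/205 F=41071872/10693661 G=1559296/408155 H=1439232/408155] → run H
t=14: vr[A=768/205 F=41071872/10693661 G=1559296/408155 H=1948928/408155] → run A
t=15: vr[A=1024/205 F=41071872/10693661 G=1559296/408155 H=1948928/408155] → run G
t=16: vr[A=1024/205 F=41071872/10693661 G=1769216/408155 H=1948928/408155] → run F
t=17: vr[A=1024/205 F=288949504/53468305 G=1769216/408155 H=1948928/408155] → run G
t=18: vr[A=1024/205 F=288949504/53468305 H=1948928/408155] → run H
t=19: vr[A=1024/205 F=288949504/53468305 H=2458624/408155] → run A
t=20: vr[A=256/41 F=288949504/53468305 H=2458624/408155] → run F
t=21: vr[A=256/41 F=372539648/53468305 H=2458624/408155] → run H
t=22: vr[A=256/41 F=372539648/53468305 H=593664/81631] → run A
t=23: vr[A=1536/205 F=372539648/53468305 H=593664/81631] → run F
t=24: vr[A=1536/205 F=456129792/53468305 H=593664/81631] → run H
t=25: vr[A=1536/205 F=456129792/53468305 H=3478016/408155] → run A
t=26: vr[A=1792/205 F=456129792/53468305 H=3478016/408155] → run H
t=27: vr[A=1792/205 F=456129792/53468305] → run F
t=28: vr[A=1792/205 F=539719936/53468305] → run A
t=29: vr[F=539719936/53468305] → run F
t=30: vr[F=124662016/10693661] → run F
t=31: (idle)
t=32: (idle)
t=33: (idle)
t=34: (idle)
t=35: (idle)
t=36: (idle)
t=37: (idle)

completion order = B, C, G, H, A, F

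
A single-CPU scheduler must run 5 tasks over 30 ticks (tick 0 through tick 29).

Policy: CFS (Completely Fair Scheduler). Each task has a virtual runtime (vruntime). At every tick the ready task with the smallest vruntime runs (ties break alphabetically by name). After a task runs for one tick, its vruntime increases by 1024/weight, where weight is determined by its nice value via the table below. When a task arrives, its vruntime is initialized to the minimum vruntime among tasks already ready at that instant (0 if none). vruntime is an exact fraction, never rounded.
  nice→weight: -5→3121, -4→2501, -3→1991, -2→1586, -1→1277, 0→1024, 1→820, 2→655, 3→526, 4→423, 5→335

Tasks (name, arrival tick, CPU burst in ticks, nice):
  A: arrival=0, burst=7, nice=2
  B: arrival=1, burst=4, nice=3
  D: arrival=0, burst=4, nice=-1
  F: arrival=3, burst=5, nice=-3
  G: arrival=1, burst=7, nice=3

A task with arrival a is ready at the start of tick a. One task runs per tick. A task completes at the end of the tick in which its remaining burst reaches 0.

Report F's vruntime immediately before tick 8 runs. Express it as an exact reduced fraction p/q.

vruntime(F, start of tick 8) = 3072/1991

t=0: vr[A=0 D=0] → run A
t=1: vr[A=1024/655 B=0 D=0 G=0] → run B
t=2: vr[A=1024/655 B=512/263 D=0 G=0] → run D
t=3: vr[A=1024/655 B=512/263 D=1024/1277 F=0 G=0] → run F
t=4: vr[A=1024/655 B=512/263 D=1024/1277 F=1024/1991 G=0] → run G
t=5: vr[A=1024/655 B=512/263 D=1024/1277 F=1024/1991 G=512/263] → run F
t=6: vr[A=1024/655 B=512/263 D=1024/1277 F=2048/1991 G=512/263] → run D
t=7: vr[A=1024/655 B=512/263 D=2048/1277 F=2048/1991 G=512/263] → run F
t=8: vr[A=1024/655 B=512/263 D=2048/1277 F=3072/1991 G=512/263] → run F
t=9: vr[A=1024/655 B=512/263 D=2048/1277 F=4096/1991 G=512/263] → run A
t=10: vr[A=2048/655 B=512/263 D=2048/1277 F=4096/1991 G=512/263] → run D
t=11: vr[A=2048/655 B=512/263 D=3072/1277 F=4096/1991 G=512/263] → run B
t=12: vr[A=2048/655 B=1024/263 D=3072/1277 F=4096/1991 G=512/263] → run G
t=13: vr[A=2048/655 B=1024/263 D=3072/1277 F=4096/1991 G=1024/263] → run F
t=14: vr[A=2048/655 B=1024/263 D=3072/1277 G=1024/263] → run D
t=15: vr[A=2048/655 B=1024/263 G=1024/263] → run A
t=16: vr[A=3072/655 B=1024/263 G=1024/263] → run B
t=17: vr[A=3072/655 B=1536/263 G=1024/263] → run G
t=18: vr[A=3072/655 B=1536/263 G=1536/263] → run A
t=19: vr[A=4096/655 B=1536/263 G=1536/263] → run B
t=20: vr[A=4096/655 G=1536/263] → run G
t=21: vr[A=4096/655 G=2048/263] → run A
t=22: vr[A=1024/131 G=2048/263] → run G
t=23: vr[A=1024/131 G=2560/263] → run A
t=24: vr[A=6144/655 G=2560/263] → run A
t=25: vr[G=2560/263] → run G
t=26: vr[G=3072/263] → run G
t=27: (idle)
t=28: (idle)
t=29: (idle)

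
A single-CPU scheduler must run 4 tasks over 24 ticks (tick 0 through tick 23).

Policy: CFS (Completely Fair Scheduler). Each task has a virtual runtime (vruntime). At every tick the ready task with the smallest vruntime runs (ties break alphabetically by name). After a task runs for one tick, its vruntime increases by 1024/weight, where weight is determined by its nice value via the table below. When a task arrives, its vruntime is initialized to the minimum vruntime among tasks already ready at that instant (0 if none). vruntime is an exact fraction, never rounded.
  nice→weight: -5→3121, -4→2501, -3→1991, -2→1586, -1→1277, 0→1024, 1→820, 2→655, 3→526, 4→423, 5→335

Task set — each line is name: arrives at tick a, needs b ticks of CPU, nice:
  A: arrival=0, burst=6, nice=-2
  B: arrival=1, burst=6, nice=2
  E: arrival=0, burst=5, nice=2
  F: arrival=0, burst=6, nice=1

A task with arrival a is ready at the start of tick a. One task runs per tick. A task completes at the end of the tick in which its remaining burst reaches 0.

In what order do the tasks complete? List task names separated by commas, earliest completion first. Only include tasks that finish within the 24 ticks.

completion order = A, F, E, B

t=0: vr[A=0 E=0 F=0] → run A
t=1: vr[A=512/793 B=0 E=0 F=0] → run B
t=2: vr[A=512/793 B=1024/655 E=0 F=0] → run E
t=3: vr[A=512/793 B=1024/655 E=1024/655 F=0] → run F
t=4: vr[A=512/793 B=1024/655 E=1024/655 F=256/205] → run A
t=5: vr[A=1024/793 B=1024/655 E=1024/655 F=256/205] → run F
t=6: vr[A=1024/793 B=1024/655 E=1024/655 F=512/205] → run A
t=7: vr[A=1536/793 B=1024/655 E=1024/655 F=512/205] → run B
t=8: vr[A=1536/793 B=2048/655 E=1024/655 F=512/205] → run E
t=9: vr[A=1536/793 B=2048/655 E=2048/655 F=512/205] → run A
t=10: vr[A=2048/793 B=2048/655 E=2048/655 F=512/205] → run F
t=11: vr[A=2048/793 B=2048/655 E=2048/655 F=768/205] → run A
t=12: vr[A=2560/793 B=2048/655 E=2048/655 F=768/205] → run B
t=13: vr[A=2560/793 B=3072/655 E=2048/655 F=768/205] → run E
t=14: vr[A=2560/793 B=3072/655 E=3072/655 F=768/205] → run A
t=15: vr[B=3072/655 E=3072/655 F=768/205] → run F
t=16: vr[B=3072/655 E=3072/655 F=1024/205] → run B
t=17: vr[B=4096/655 E=3072/655 F=1024/205] → run E
t=18: vr[B=4096/655 E=4096/655 F=1024/205] → run F
t=19: vr[B=4096/655 E=4096/655 F=256/41] → run F
t=20: vr[B=4096/655 E=4096/655] → run B
t=21: vr[B=1024/131 E=4096/655] → run E
t=22: vr[B=1024/131] → run B
t=23: (idle)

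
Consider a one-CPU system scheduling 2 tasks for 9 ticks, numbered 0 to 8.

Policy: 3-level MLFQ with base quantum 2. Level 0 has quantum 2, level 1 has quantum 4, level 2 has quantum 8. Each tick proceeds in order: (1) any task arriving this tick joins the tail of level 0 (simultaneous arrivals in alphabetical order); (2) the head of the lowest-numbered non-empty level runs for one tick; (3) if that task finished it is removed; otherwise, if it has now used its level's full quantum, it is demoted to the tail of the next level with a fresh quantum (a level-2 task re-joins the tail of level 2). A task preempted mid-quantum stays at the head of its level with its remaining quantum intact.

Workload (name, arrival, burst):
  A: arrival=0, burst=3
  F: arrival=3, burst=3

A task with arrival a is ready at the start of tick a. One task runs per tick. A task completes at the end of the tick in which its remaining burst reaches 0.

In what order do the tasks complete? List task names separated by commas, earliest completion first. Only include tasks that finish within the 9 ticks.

t=0: L0/L1/L2 = A/-/- → run A
t=1: L0/L1/L2 = A/-/- → run A
t=2: L0/L1/L2 = -/A/- → run A
t=3: L0/L1/L2 = F/-/- → run F
t=4: L0/L1/L2 = F/-/- → run F
t=5: L0/L1/L2 = -/F/- → run F
t=6: (idle)
t=7: (idle)
t=8: (idle)

completion order = A, F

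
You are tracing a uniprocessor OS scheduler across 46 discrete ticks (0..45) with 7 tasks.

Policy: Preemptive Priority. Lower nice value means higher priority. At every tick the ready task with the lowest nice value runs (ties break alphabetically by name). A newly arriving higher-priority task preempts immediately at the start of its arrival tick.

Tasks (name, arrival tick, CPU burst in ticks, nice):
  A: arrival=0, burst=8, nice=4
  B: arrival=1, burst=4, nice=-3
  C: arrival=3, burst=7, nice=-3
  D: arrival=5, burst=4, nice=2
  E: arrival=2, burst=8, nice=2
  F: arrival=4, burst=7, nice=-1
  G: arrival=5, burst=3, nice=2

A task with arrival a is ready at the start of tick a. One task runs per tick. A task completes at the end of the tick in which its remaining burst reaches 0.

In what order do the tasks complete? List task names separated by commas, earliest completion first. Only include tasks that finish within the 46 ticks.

t=0: ready={A} → run A
t=1: ready={A,B} → run B
t=2: ready={A,B,E} → run B
t=3: ready={A,B,C,E} → run B
t=4: ready={A,B,C,E,F} → run B
t=5: ready={A,C,D,E,F,G} → run C
t=6: ready={A,C,D,E,F,G} → run C
t=7: ready={A,C,D,E,F,G} → run C
t=8: ready={A,C,D,E,F,G} → run C
t=9: ready={A,C,D,E,F,G} → run C
t=10: ready={A,C,D,E,F,G} → run C
t=11: ready={A,C,D,E,F,G} → run C
t=12: ready={A,D,E,F,G} → run F
t=13: ready={A,D,E,F,G} → run F
t=14: ready={A,D,E,F,G} → run F
t=15: ready={A,D,E,F,G} → run F
t=16: ready={A,D,E,F,G} → run F
t=17: ready={A,D,E,F,G} → run F
t=18: ready={A,D,E,F,G} → run F
t=19: ready={A,D,E,G} → run D
t=20: ready={A,D,E,G} → run D
t=21: ready={A,D,E,G} → run D
t=22: ready={A,D,E,G} → run D
t=23: ready={A,E,G} → run E
t=24: ready={A,E,G} → run E
t=25: ready={A,E,G} → run E
t=26: ready={A,E,G} → run E
t=27: ready={A,E,G} → run E
t=28: ready={A,E,G} → run E
t=29: ready={A,E,G} → run E
t=30: ready={A,E,G} → run E
t=31: ready={A,G} → run G
t=32: ready={A,G} → run G
t=33: ready={A,G} → run G
t=34: ready={A} → run A
t=35: ready={A} → run A
t=36: ready={A} → run A
t=37: ready={A} → run A
t=38: ready={A} → run A
t=39: ready={A} → run A
t=40: ready={A} → run A
t=41: (idle)
t=42: (idle)
t=43: (idle)
t=44: (idle)
t=45: (idle)

completion order = B, C, F, D, E, G, A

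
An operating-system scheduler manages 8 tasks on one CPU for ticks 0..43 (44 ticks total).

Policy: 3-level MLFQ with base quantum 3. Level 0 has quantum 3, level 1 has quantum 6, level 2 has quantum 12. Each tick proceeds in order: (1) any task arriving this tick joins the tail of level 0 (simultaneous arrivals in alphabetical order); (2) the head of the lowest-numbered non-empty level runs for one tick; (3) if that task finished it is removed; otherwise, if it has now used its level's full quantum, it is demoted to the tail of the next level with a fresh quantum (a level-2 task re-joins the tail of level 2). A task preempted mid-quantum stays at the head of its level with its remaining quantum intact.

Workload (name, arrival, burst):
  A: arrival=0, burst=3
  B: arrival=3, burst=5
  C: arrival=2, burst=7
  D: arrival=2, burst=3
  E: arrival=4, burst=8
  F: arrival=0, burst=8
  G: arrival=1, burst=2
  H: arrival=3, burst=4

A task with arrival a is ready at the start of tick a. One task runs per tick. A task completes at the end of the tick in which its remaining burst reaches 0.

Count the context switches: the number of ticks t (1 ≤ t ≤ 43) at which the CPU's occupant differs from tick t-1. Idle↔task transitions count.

t=0: L0/L1/L2 = AF/-/- → run A
t=1: L0/L1/L2 = AFG/-/- → run A
t=2: L0/L1/L2 = AFGCD/-/- → run A
t=3: L0/L1/L2 = FGCDBH/-/- → run F
t=4: L0/L1/L2 = FGCDBHE/-/- → run F
t=5: L0/L1/L2 = FGCDBHE/-/- → run F
t=6: L0/L1/L2 = GCDBHE/F/- → run G
t=7: L0/L1/L2 = GCDBHE/F/- → run G
t=8: L0/L1/L2 = CDBHE/F/- → run C
t=9: L0/L1/L2 = CDBHE/F/- → run C
t=10: L0/L1/L2 = CDBHE/F/- → run C
t=11: L0/L1/L2 = DBHE/FC/- → run D
t=12: L0/L1/L2 = DBHE/FC/- → run D
t=13: L0/L1/L2 = DBHE/FC/- → run D
t=14: L0/L1/L2 = BHE/FC/- → run B
t=15: L0/L1/L2 = BHE/FC/- → run B
t=16: L0/L1/L2 = BHE/FC/- → run B
t=17: L0/L1/L2 = HE/FCB/- → run H
t=18: L0/L1/L2 = HE/FCB/- → run H
t=19: L0/L1/L2 = HE/FCB/- → run H
t=20: L0/L1/L2 = E/FCBH/- → run E
t=21: L0/L1/L2 = E/FCBH/- → run E
t=22: L0/L1/L2 = E/FCBH/- → run E
t=23: L0/L1/L2 = -/FCBHE/- → run F
t=24: L0/L1/L2 = -/FCBHE/- → run F
t=25: L0/L1/L2 = -/FCBHE/- → run F
t=26: L0/L1/L2 = -/FCBHE/- → run F
t=27: L0/L1/L2 = -/FCBHE/- → run F
t=28: L0/L1/L2 = -/CBHE/- → run C
t=29: L0/L1/L2 = -/CBHE/- → run C
t=30: L0/L1/L2 = -/CBHE/- → run C
t=31: L0/L1/L2 = -/CBHE/- → run C
t=32: L0/L1/L2 = -/BHE/- → run B
t=33: L0/L1/L2 = -/BHE/- → run B
t=34: L0/L1/L2 = -/HE/- → run H
t=35: L0/L1/L2 = -/E/- → run E
t=36: L0/L1/L2 = -/E/- → run E
t=37: L0/L1/L2 = -/E/- → run E
t=38: L0/L1/L2 = -/E/- → run E
t=39: L0/L1/L2 = -/E/- → run E
t=40: (idle)
t=41: (idle)
t=42: (idle)
t=43: (idle)

context switches = 13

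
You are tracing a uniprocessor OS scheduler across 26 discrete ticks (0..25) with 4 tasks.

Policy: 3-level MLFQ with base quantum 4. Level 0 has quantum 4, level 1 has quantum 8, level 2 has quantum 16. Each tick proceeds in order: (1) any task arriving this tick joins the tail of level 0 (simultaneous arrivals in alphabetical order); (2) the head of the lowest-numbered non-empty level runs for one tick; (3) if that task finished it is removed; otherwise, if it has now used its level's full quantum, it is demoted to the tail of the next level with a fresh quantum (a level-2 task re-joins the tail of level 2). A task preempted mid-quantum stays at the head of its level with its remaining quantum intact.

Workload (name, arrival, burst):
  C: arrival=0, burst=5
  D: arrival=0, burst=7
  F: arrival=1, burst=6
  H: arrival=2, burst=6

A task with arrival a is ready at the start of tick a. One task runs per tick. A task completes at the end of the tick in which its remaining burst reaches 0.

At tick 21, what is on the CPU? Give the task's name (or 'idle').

t=0: L0/L1/L2 = CD/-/- → run C
t=1: L0/L1/L2 = CDF/-/- → run C
t=2: L0/L1/L2 = CDFH/-/- → run C
t=3: L0/L1/L2 = CDFH/-/- → run C
t=4: L0/L1/L2 = DFH/C/- → run D
t=5: L0/L1/L2 = DFH/C/- → run D
t=6: L0/L1/L2 = DFH/C/- → run D
t=7: L0/L1/L2 = DFH/C/- → run D
t=8: L0/L1/L2 = FH/CD/- → run F
t=9: L0/L1/L2 = FH/CD/- → run F
t=10: L0/L1/L2 = FH/CD/- → run F
t=11: L0/L1/L2 = FH/CD/- → run F
t=12: L0/L1/L2 = H/CDF/- → run H
t=13: L0/L1/L2 = H/CDF/- → run H
t=14: L0/L1/L2 = H/CDF/- → run H
t=15: L0/L1/L2 = H/CDF/- → run H
t=16: L0/L1/L2 = -/CDFH/- → run C
t=17: L0/L1/L2 = -/DFH/- → run D
t=18: L0/L1/L2 = -/DFH/- → run D
t=19: L0/L1/L2 = -/DFH/- → run D
t=20: L0/L1/L2 = -/FH/- → run F
t=21: L0/L1/L2 = -/FH/- → run F
t=22: L0/L1/L2 = -/H/- → run H
t=23: L0/L1/L2 = -/H/- → run H
t=24: (idle)
t=25: (idle)

running at tick 21 = F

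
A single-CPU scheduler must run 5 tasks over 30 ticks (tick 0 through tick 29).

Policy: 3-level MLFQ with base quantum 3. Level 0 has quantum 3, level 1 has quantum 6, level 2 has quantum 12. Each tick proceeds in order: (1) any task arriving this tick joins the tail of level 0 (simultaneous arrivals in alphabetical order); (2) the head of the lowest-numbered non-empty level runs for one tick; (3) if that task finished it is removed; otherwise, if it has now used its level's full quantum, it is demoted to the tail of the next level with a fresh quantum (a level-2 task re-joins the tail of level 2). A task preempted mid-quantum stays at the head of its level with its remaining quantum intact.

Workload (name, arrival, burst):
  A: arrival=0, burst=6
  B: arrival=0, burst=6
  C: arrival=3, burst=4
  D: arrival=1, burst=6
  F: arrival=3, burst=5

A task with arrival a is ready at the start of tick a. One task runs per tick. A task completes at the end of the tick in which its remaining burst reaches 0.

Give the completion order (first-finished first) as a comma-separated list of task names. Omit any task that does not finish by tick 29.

completion order = A, B, D, C, F

t=0: L0/L1/L2 = AB/-/- → run A
t=1: L0/L1/L2 = ABD/-/- → run A
t=2: L0/L1/L2 = ABD/-/- → run A
t=3: L0/L1/L2 = BDCF/A/- → run B
t=4: L0/L1/L2 = BDCF/A/- → run B
t=5: L0/L1/L2 = BDCF/A/- → run B
t=6: L0/L1/L2 = DCF/AB/- → run D
t=7: L0/L1/L2 = DCF/AB/- → run D
t=8: L0/L1/L2 = DCF/AB/- → run D
t=9: L0/L1/L2 = CF/ABD/- → run C
t=10: L0/L1/L2 = CF/ABD/- → run C
t=11: L0/L1/L2 = CF/ABD/- → run C
t=12: L0/L1/L2 = F/ABDC/- → run F
t=13: L0/L1/L2 = F/ABDC/- → run F
t=14: L0/L1/L2 = F/ABDC/- → run F
t=15: L0/L1/L2 = -/ABDCF/- → run A
t=16: L0/L1/L2 = -/ABDCF/- → run A
t=17: L0/L1/L2 = -/ABDCF/- → run A
t=18: L0/L1/L2 = -/BDCF/- → run B
t=19: L0/L1/L2 = -/BDCF/- → run B
t=20: L0/L1/L2 = -/BDCF/- → run B
t=21: L0/L1/L2 = -/DCF/- → run D
t=22: L0/L1/L2 = -/DCF/- → run D
t=23: L0/L1/L2 = -/DCF/- → run D
t=24: L0/L1/L2 = -/CF/- → run C
t=25: L0/L1/L2 = -/F/- → run F
t=26: L0/L1/L2 = -/F/- → run F
t=27: (idle)
t=28: (idle)
t=29: (idle)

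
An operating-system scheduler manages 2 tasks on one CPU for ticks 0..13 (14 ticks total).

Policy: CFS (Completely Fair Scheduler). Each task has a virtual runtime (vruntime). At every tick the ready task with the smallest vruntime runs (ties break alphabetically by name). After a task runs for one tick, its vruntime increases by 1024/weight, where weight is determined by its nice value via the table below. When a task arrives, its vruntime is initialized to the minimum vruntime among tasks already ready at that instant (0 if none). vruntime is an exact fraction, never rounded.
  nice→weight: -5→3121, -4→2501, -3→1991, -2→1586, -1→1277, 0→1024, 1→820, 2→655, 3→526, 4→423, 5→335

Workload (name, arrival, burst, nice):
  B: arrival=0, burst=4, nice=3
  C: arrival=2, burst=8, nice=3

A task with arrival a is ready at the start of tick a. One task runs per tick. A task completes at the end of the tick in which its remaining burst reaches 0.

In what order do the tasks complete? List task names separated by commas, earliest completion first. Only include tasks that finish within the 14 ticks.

completion order = B, C

t=0: vr[B=0] → run B
t=1: vr[B=512/263] → run B
t=2: vr[B=1024/263 C=1024/263] → run B
t=3: vr[B=1536/263 C=1024/263] → run C
t=4: vr[B=1536/263 C=1536/263] → run B
t=5: vr[C=1536/263] → run C
t=6: vr[C=2048/263] → run C
t=7: vr[C=2560/263] → run C
t=8: vr[C=3072/263] → run C
t=9: vr[C=3584/263] → run C
t=10: vr[C=4096/263] → run C
t=11: vr[C=4608/263] → run C
t=12: (idle)
t=13: (idle)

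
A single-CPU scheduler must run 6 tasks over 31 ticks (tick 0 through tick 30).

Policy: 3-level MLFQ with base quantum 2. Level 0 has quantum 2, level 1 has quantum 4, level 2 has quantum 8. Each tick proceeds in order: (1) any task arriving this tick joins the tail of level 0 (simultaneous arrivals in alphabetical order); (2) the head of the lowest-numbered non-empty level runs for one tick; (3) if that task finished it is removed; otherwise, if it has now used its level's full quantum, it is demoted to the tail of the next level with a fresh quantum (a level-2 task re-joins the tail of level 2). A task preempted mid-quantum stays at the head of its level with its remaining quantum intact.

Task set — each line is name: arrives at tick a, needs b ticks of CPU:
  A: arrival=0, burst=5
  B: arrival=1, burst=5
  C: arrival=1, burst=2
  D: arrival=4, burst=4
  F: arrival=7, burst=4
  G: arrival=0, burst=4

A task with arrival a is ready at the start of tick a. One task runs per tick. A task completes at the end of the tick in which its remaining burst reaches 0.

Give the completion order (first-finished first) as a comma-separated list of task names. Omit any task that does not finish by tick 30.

completion order = C, A, G, B, D, F

t=0: L0/L1/L2 = AG/-/- → run A
t=1: L0/L1/L2 = AGBC/-/- → run A
t=2: L0/L1/L2 = GBC/A/- → run G
t=3: L0/L1/L2 = GBC/A/- → run G
t=4: L0/L1/L2 = BCD/AG/- → run B
t=5: L0/L1/L2 = BCD/AG/- → run B
t=6: L0/L1/L2 = CD/AGB/- → run C
t=7: L0/L1/L2 = CDF/AGB/- → run C
t=8: L0/L1/L2 = DF/AGB/- → run D
t=9: L0/L1/L2 = DF/AGB/- → run D
t=10: L0/L1/L2 = F/AGBD/- → run F
t=11: L0/L1/L2 = F/AGBD/- → run F
t=12: L0/L1/L2 = -/AGBDF/- → run A
t=13: L0/L1/L2 = -/AGBDF/- → run A
t=14: L0/L1/L2 = -/AGBDF/- → run A
t=15: L0/L1/L2 = -/GBDF/- → run G
t=16: L0/L1/L2 = -/GBDF/- → run G
t=17: L0/L1/L2 = -/BDF/- → run B
t=18: L0/L1/L2 = -/BDF/- → run B
t=19: L0/L1/L2 = -/BDF/- → run B
t=20: L0/L1/L2 = -/DF/- → run D
t=21: L0/L1/L2 = -/DF/- → run D
t=22: L0/L1/L2 = -/F/- → run F
t=23: L0/L1/L2 = -/F/- → run F
t=24: (idle)
t=25: (idle)
t=26: (idle)
t=27: (idle)
t=28: (idle)
t=29: (idle)
t=30: (idle)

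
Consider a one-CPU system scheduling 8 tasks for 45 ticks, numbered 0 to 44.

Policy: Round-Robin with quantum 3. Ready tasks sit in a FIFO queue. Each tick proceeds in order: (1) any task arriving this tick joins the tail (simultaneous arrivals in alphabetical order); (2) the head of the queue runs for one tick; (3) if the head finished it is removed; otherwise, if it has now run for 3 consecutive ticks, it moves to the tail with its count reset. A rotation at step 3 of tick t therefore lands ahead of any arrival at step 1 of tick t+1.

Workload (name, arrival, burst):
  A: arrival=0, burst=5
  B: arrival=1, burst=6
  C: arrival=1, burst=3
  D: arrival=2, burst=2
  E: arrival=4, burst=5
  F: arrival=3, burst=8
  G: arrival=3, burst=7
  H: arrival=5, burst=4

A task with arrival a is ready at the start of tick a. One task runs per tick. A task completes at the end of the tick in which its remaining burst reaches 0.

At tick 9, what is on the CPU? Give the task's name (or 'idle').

running at tick 9 = D

t=0: queue=[A] q_used=0 → run A
t=1: queue=[A,B,C] q_used=1 → run A
t=2: queue=[A,B,C,D] q_used=2 → run A
t=3: queue=[B,C,D,A,F,G] q_used=0 → run B
t=4: queue=[B,C,D,A,F,G,E] q_used=1 → run B
t=5: queue=[B,C,D,A,F,G,E,H] q_used=2 → run B
t=6: queue=[C,D,A,F,G,E,H,B] q_used=0 → run C
t=7: queue=[C,D,A,F,G,E,H,B] q_used=1 → run C
t=8: queue=[C,D,A,F,G,E,H,B] q_used=2 → run C
t=9: queue=[D,A,F,G,E,H,B] q_used=0 → run D
t=10: queue=[D,A,F,G,E,H,B] q_used=1 → run D
t=11: queue=[A,F,G,E,H,B] q_used=0 → run A
t=12: queue=[A,F,G,E,H,B] q_used=1 → run A
t=13: queue=[F,G,E,H,B] q_used=0 → run F
t=14: queue=[F,G,E,H,B] q_used=1 → run F
t=15: queue=[F,G,E,H,B] q_used=2 → run F
t=16: queue=[G,E,H,B,F] q_used=0 → run G
t=17: queue=[G,E,H,B,F] q_used=1 → run G
t=18: queue=[G,E,H,B,F] q_used=2 → run G
t=19: queue=[E,H,B,F,G] q_used=0 → run E
t=20: queue=[E,H,B,F,G] q_used=1 → run E
t=21: queue=[E,H,B,F,G] q_used=2 → run E
t=22: queue=[H,B,F,G,E] q_used=0 → run H
t=23: queue=[H,B,F,G,E] q_used=1 → run H
t=24: queue=[H,B,F,G,E] q_used=2 → run H
t=25: queue=[B,F,G,E,H] q_used=0 → run B
t=26: queue=[B,F,G,E,H] q_used=1 → run B
t=27: queue=[B,F,G,E,H] q_used=2 → run B
t=28: queue=[F,G,E,H] q_used=0 → run F
t=29: queue=[F,G,E,H] q_used=1 → run F
t=30: queue=[F,G,E,H] q_used=2 → run F
t=31: queue=[G,E,H,F] q_used=0 → run G
t=32: queue=[G,E,H,F] q_used=1 → run G
t=33: queue=[G,E,H,F] q_used=2 → run G
t=34: queue=[E,H,F,G] q_used=0 → run E
t=35: queue=[E,H,F,G] q_used=1 → run E
t=36: queue=[H,F,G] q_used=0 → run H
t=37: queue=[F,G] q_used=0 → run F
t=38: queue=[F,G] q_used=1 → run F
t=39: queue=[G] q_used=0 → run G
t=40: (idle)
t=41: (idle)
t=42: (idle)
t=43: (idle)
t=44: (idle)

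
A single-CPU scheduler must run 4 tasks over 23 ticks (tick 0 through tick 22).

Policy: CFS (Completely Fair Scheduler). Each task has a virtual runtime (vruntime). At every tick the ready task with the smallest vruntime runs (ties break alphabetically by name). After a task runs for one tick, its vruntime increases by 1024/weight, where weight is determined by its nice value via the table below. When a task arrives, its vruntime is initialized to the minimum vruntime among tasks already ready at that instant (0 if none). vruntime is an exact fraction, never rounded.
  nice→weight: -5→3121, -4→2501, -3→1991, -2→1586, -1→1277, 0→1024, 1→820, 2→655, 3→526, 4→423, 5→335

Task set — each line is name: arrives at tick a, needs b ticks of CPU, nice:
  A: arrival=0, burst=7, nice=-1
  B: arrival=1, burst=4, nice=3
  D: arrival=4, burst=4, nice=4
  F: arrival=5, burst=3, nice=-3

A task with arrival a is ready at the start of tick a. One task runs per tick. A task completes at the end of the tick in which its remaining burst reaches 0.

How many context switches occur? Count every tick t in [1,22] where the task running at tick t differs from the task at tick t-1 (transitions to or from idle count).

t=0: vr[A=0] → run A
t=1: vr[A=1024/1277 B=1024/1277] → run A
t=2: vr[A=2048/1277 B=1024/1277] → run B
t=3: vr[A=2048/1277 B=923136/335851] → run A
t=4: vr[A=3072/1277 B=923136/335851 D=3072/1277] → run A
t=5: vr[A=4096/1277 B=923136/335851 D=3072/1277 F=3072/1277] → run D
t=6: vr[A=4096/1277 B=923136/335851 D=2607104/540171 F=3072/1277] → run F
t=7: vr[A=4096/1277 B=923136/335851 D=2607104/540171 F=7424000/2542507] → run B
t=8: vr[A=4096/1277 B=1576960/335851 D=2607104/540171 F=7424000/2542507] → run F
t=9: vr[A=4096/1277 B=1576960/335851 D=2607104/540171 F=8731648/2542507] → run A
t=10: vr[A=5120/1277 B=1576960/335851 D=2607104/540171 F=8731648/2542507] → run F
t=11: vr[A=5120/1277 B=1576960/335851 D=2607104/540171] → run A
t=12: vr[A=6144/1277 B=1576960/335851 D=2607104/540171] → run B
t=13: vr[A=6144/1277 B=2230784/335851 D=2607104/540171] → run A
t=14: vr[B=2230784/335851 D=2607104/540171] → run D
t=15: vr[B=2230784/335851 D=3914752/540171] → run B
t=16: vr[D=3914752/540171] → run D
t=17: vr[D=1740800/180057] → run D
t=18: (idle)
t=19: (idle)
t=20: (idle)
t=21: (idle)
t=22: (idle)

context switches = 15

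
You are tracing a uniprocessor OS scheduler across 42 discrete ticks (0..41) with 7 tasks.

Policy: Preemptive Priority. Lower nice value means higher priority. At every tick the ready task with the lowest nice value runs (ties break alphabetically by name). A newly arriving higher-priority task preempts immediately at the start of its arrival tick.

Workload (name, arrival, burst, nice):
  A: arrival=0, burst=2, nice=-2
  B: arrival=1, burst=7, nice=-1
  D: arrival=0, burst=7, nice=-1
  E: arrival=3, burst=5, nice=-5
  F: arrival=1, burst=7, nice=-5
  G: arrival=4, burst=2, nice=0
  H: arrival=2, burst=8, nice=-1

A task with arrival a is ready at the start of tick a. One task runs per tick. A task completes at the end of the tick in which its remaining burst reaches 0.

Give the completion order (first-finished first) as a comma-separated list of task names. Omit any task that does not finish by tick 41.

completion order = E, F, A, B, D, H, G

t=0: ready={A,D} → run A
t=1: ready={A,B,D,F} → run F
t=2: ready={A,B,D,F,H} → run F
t=3: ready={A,B,D,E,F,H} → run E
t=4: ready={A,B,D,E,F,G,H} → run E
t=5: ready={A,B,D,E,F,G,H} → run E
t=6: ready={A,B,D,E,F,G,H} → run E
t=7: ready={A,B,D,E,F,G,H} → run E
t=8: ready={A,B,D,F,G,H} → run F
t=9: ready={A,B,D,F,G,H} → run F
t=10: ready={A,B,D,F,G,H} → run F
t=11: ready={A,B,D,F,G,H} → run F
t=12: ready={A,B,D,F,G,H} → run F
t=13: ready={A,B,D,G,H} → run A
t=14: ready={B,D,G,H} → run B
t=15: ready={B,D,G,H} → run B
t=16: ready={B,D,G,H} → run B
t=17: ready={B,D,G,H} → run B
t=18: ready={B,D,G,H} → run B
t=19: ready={B,D,G,H} → run B
t=20: ready={B,D,G,H} → run B
t=21: ready={D,G,H} → run D
t=22: ready={D,G,H} → run D
t=23: ready={D,G,H} → run D
t=24: ready={D,G,H} → run D
t=25: ready={D,G,H} → run D
t=26: ready={D,G,H} → run D
t=27: ready={D,G,H} → run D
t=28: ready={G,H} → run H
t=29: ready={G,H} → run H
t=30: ready={G,H} → run H
t=31: ready={G,H} → run H
t=32: ready={G,H} → run H
t=33: ready={G,H} → run H
t=34: ready={G,H} → run H
t=35: ready={G,H} → run H
t=36: ready={G} → run G
t=37: ready={G} → run G
t=38: (idle)
t=39: (idle)
t=40: (idle)
t=41: (idle)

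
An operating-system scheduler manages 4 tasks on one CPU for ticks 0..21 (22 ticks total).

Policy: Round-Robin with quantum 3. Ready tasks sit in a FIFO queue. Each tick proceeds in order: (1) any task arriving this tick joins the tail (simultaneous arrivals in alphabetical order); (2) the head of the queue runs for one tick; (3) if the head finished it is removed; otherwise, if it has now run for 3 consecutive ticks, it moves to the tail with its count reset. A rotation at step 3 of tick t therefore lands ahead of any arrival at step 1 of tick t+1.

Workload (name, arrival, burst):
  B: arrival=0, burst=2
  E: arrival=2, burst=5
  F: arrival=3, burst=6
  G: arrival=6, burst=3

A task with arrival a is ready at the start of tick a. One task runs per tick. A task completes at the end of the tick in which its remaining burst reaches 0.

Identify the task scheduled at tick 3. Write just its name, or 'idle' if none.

running at tick 3 = E

t=0: queue=[B] q_used=0 → run B
t=1: queue=[B] q_used=1 → run B
t=2: queue=[E] q_used=0 → run E
t=3: queue=[E,F] q_used=1 → run E
t=4: queue=[E,F] q_used=2 → run E
t=5: queue=[F,E] q_used=0 → run F
t=6: queue=[F,E,G] q_used=1 → run F
t=7: queue=[F,E,G] q_used=2 → run F
t=8: queue=[E,G,F] q_used=0 → run E
t=9: queue=[E,G,F] q_used=1 → run E
t=10: queue=[G,F] q_used=0 → run G
t=11: queue=[G,F] q_used=1 → run G
t=12: queue=[G,F] q_used=2 → run G
t=13: queue=[F] q_used=0 → run F
t=14: queue=[F] q_used=1 → run F
t=15: queue=[F] q_used=2 → run F
t=16: (idle)
t=17: (idle)
t=18: (idle)
t=19: (idle)
t=20: (idle)
t=21: (idle)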